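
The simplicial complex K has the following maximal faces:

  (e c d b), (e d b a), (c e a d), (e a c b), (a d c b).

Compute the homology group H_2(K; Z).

We work with the vertex ordering a < b < c < d < e. The simplices of K, each written with vertices in increasing order, are:

  0-simplices (5): a, b, c, d, e
  1-simplices (10): ab, ac, ad, ae, bc, bd, be, cd, ce, de
  2-simplices (10): abc, abd, abe, acd, ace, ade, bcd, bce, bde, cde
  3-simplices (5): abcd, abce, abde, acde, bcde

Hence C_0 ≅ Z^5, C_1 ≅ Z^10, C_2 ≅ Z^10, C_3 ≅ Z^5.

Boundary ∂_1: C_1 → C_0 sends each edge [p,q] (with p < q) to q − p. For instance
  ∂ae = e − a.
The 5×10 boundary matrix has rank 4 and Smith normal form diag(1,1,1,1).

The boundary map ∂_2: C_2 → C_1 sends each 2-simplex [p,q,r] to [q,r] − [p,r] + [p,q]. For instance
  ∂cde = de − ce + cd,
  ∂bcd = cd − bd + bc.
The 10×10 boundary matrix has rank 6 and Smith normal form diag(1,1,1,1,1,1).

Boundary ∂_3: C_3 → C_2 sends each 3-simplex σ to the alternating sum Σ_i (−1)^i (σ with its i-th vertex removed). For instance
  ∂bcde = cde − bde + bce − bcd,
  ∂abce = bce − ace + abe − abc.
As a 10×5 matrix over Z this has rank 4, with invariant factors (1,1,1,1).

From H_k ≅ ker(∂_k) / im(∂_{k+1}) we obtain:

  H_2: rank ker ∂_2 − rank ∂_3 = (10 − 6) − 4 = 0, and the invariant factors of ∂_3 are all 1, so H_2 = 0.

H_2 = 0.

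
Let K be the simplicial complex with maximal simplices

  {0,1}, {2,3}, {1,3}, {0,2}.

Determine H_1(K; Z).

We work with the vertex ordering 0 < 1 < 2 < 3. The simplices of K, each written with vertices in increasing order, are:

  0-simplices (4): [0], [1], [2], [3]
  1-simplices (4): [0,1], [0,2], [1,3], [2,3]

Hence C_0 ≅ Z^4, C_1 ≅ Z^4.

Boundary ∂_1: C_1 → C_0 is given by ∂[p,q] = [q] − [p].
This gives a 4×4 integer matrix of rank 3; reducing to Smith normal form yields diagonal entries (1,1,1).

Reading off H_k = ker ∂_k / im ∂_{k+1}:

  H_1: rank ker ∂_1 − rank ∂_2 = (4 − 3) − 0 = 1, and there is no ∂_2, so H_1 = Z.

H_1 = Z.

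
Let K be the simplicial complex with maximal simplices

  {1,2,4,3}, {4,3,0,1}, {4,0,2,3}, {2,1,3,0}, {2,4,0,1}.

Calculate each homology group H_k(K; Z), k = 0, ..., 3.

H_0 = Z,  H_1 = 0,  H_2 = 0,  H_3 = Z.

Take the total order 0 < 1 < 2 < 3 < 4 on the vertex set. Then K (dimension 3) consists of the simplices:

  0-simplices (5): [0], [1], [2], [3], [4]
  1-simplices (10): [0,1], [0,2], [0,3], [0,4], [1,2], [1,3], [1,4], [2,3], [2,4], [3,4]
  2-simplices (10): [0,1,2], [0,1,3], [0,1,4], [0,2,3], [0,2,4], [0,3,4], [1,2,3], [1,2,4], [1,3,4], [2,3,4]
  3-simplices (5): [0,1,2,3], [0,1,2,4], [0,1,3,4], [0,2,3,4], [1,2,3,4]

so the chain groups are C_0 ≅ Z^5, C_1 ≅ Z^10, C_2 ≅ Z^10, C_3 ≅ Z^5.

∂_1: C_1 → C_0 maps an edge to its endpoints' difference, ∂[p,q] = q − p.
This gives a 5×10 integer matrix of rank 4; reducing to Smith normal form yields diagonal entries (1,1,1,1).

Boundary ∂_2: C_2 → C_1 acts by ∂[p,q,r] = [q,r] − [p,r] + [p,q]. For instance
  ∂[0,1,4] = [1,4] − [0,4] + [0,1],
  ∂[1,3,4] = [3,4] − [1,4] + [1,3].
The resulting 10×10 matrix has rank 6, and its Smith normal form has invariant factors (1,1,1,1,1,1).

∂_3: C_3 → C_2 sends each 3-simplex σ to the alternating sum Σ_i (−1)^i (σ with its i-th vertex removed). For instance
  ∂[0,1,3,4] = [1,3,4] − [0,3,4] + [0,1,4] − [0,1,3],
  ∂[0,1,2,4] = [1,2,4] − [0,2,4] + [0,1,4] − [0,1,2].
This gives a 10×5 integer matrix of rank 4; reducing to Smith normal form yields diagonal entries (1,1,1,1).

Now H_k = ker ∂_k / im ∂_{k+1}, so:

  H_0: rank C_0 − rank ∂_1 = 5 − 4 = 1, and the invariant factors of ∂_1 are all 1, so H_0 = Z.
  H_1: rank ker ∂_1 − rank ∂_2 = (10 − 4) − 6 = 0, and the invariant factors of ∂_2 are all 1, so H_1 = 0.
  H_2: rank ker ∂_2 − rank ∂_3 = (10 − 6) − 4 = 0, and the invariant factors of ∂_3 are all 1, so H_2 = 0.
  H_3: rank ker ∂_3 − rank ∂_4 = (5 − 4) − 0 = 1, and there is no ∂_4, so H_3 = Z.

(K is a triangulation of the 3-sphere S^3.)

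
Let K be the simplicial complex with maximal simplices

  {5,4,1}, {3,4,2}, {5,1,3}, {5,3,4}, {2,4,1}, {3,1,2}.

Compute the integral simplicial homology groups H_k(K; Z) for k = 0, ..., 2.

H_0 ≅ Z,  H_1 = 0,  H_2 ≅ Z.

Take the total order 1 < 2 < 3 < 4 < 5 on the vertex set. Then K (dimension 2) consists of the simplices:

  0-simplices (5): [1], [2], [3], [4], [5]
  1-simplices (9): [1,2], [1,3], [1,4], [1,5], [2,3], [2,4], [3,4], [3,5], [4,5]
  2-simplices (6): [1,2,3], [1,2,4], [1,3,5], [1,4,5], [2,3,4], [3,4,5]

giving chain groups C_0 ≅ Z^5, C_1 ≅ Z^9, C_2 ≅ Z^6.

The boundary map ∂_1: C_1 → C_0 is given by ∂[p,q] = [q] − [p].
The 5×9 boundary matrix has rank 4 and Smith normal form diag(1,1,1,1).

The boundary map ∂_2: C_2 → C_1 sends each 2-simplex [p,q,r] to [q,r] − [p,r] + [p,q]. For instance
  ∂[1,2,4] = [2,4] − [1,4] + [1,2],
  ∂[3,4,5] = [4,5] − [3,5] + [3,4].
The 9×6 boundary matrix has rank 5 and Smith normal form diag(1,1,1,1,1).

Now H_k = ker ∂_k / im ∂_{k+1}, so:

  H_0: rank C_0 − rank ∂_1 = 5 − 4 = 1, and the invariant factors of ∂_1 are all 1, so H_0 = Z.
  H_1: rank ker ∂_1 − rank ∂_2 = (9 − 4) − 5 = 0, and the invariant factors of ∂_2 are all 1, so H_1 = 0.
  H_2: rank ker ∂_2 − rank ∂_3 = (6 − 5) − 0 = 1, and there is no ∂_3, so H_2 = Z.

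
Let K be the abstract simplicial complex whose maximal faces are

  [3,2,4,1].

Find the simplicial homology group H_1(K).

Order the vertices as 1 < 2 < 3 < 4. Listing each simplex with vertices in this order, K has dimension 3 with simplices:

  0-simplices (4): [1], [2], [3], [4]
  1-simplices (6): [1,2], [1,3], [1,4], [2,3], [2,4], [3,4]
  2-simplices (4): [1,2,3], [1,2,4], [1,3,4], [2,3,4]
  3-simplices (1): [1,2,3,4]

so the chain groups are C_0 ≅ Z^4, C_1 ≅ Z^6, C_2 ≅ Z^4, C_3 ≅ Z^1.

Boundary ∂_1: C_1 → C_0 sends each edge [p,q] (with p < q) to q − p. For instance
  ∂[2,3] = [3] − [2].
The resulting 4×6 matrix has rank 3, and its Smith normal form has invariant factors (1,1,1).

The boundary map ∂_2: C_2 → C_1 acts by ∂[p,q,r] = [q,r] − [p,r] + [p,q]. For instance
  ∂[2,3,4] = [3,4] − [2,4] + [2,3],
  ∂[1,2,3] = [2,3] − [1,3] + [1,2].
The resulting 6×4 matrix has rank 3, and its Smith normal form has invariant factors (1,1,1).

Boundary ∂_3: C_3 → C_2 sends each 3-simplex σ to the alternating sum Σ_i (−1)^i (σ with its i-th vertex removed). For instance
  ∂[1,2,3,4] = [2,3,4] − [1,3,4] + [1,2,4] − [1,2,3].
As a 4×1 matrix over Z this has rank 1, with invariant factors (1).

Now H_k = ker ∂_k / im ∂_{k+1}, so:

  H_1: rank ker ∂_1 − rank ∂_2 = (6 − 3) − 3 = 0, and the invariant factors of ∂_2 are all 1, so H_1 ≅ 0.

(K is a triangulation of the 3-simplex.)

H_1 ≅ 0.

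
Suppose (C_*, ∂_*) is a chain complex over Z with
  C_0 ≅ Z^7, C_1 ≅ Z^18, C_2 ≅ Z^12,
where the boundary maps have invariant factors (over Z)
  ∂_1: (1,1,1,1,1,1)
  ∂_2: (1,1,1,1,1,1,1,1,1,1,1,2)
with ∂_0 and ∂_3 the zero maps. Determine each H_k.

H_0 ≅ Z,  H_1 ≅ Z/2,  H_2 = 0.

H_0: b_0 = 7 − 0 − 6 = 1; torsion from ∂_1 factors > 1: none. So H_0 ≅ Z.
H_1: b_1 = 18 − 6 − 12 = 0; torsion from ∂_2 factors > 1: [2]. So H_1 ≅ Z/2.
H_2: b_2 = 12 − 12 − 0 = 0; torsion from ∂_3 factors > 1: none. So H_2 ≅ 0.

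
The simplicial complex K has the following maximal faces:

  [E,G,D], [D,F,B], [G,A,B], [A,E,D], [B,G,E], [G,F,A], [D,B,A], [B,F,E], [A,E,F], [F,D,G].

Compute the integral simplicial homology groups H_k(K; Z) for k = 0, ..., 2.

K has 6 vertices, 15 edges, 10 triangles.
rank ∂_0 = 0, rank ∂_1 = 5 ⇒ b_0 = 6 − 0 − 5 = 1; all invariant factors of ∂_1 are 1 so no torsion. So H_0 = Z.
rank ∂_1 = 5, rank ∂_2 = 10 ⇒ b_1 = 15 − 5 − 10 = 0; ∂_2 has invariant factor(s) [2] giving torsion. So H_1 = Z/2.
rank ∂_2 = 10, rank ∂_3 = 0 ⇒ b_2 = 10 − 10 − 0 = 0. So H_2 = 0.

H_0 ≅ Z,  H_1 ≅ Z/2,  H_2 = 0.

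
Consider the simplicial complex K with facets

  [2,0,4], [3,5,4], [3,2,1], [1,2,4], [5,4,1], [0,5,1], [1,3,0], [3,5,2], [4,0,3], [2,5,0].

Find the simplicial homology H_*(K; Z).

We work with the vertex ordering 0 < 1 < 2 < 3 < 4 < 5. The simplices of K, each written with vertices in increasing order, are:

  0-simplices (6): [0], [1], [2], [3], [4], [5]
  1-simplices (15): [0,1], [0,2], [0,3], [0,4], [0,5], [1,2], [1,3], [1,4], [1,5], [2,3], [2,4], [2,5], [3,4], [3,5], [4,5]
  2-simplices (10): [0,1,3], [0,1,5], [0,2,4], [0,2,5], [0,3,4], [1,2,3], [1,2,4], [1,4,5], [2,3,5], [3,4,5]

so the chain groups are C_0 ≅ Z^6, C_1 ≅ Z^15, C_2 ≅ Z^10.

Boundary ∂_1: C_1 → C_0 maps an edge to its endpoints' difference, ∂[p,q] = q − p.
The resulting 6×15 matrix has rank 5, and its Smith normal form has invariant factors (1,1,1,1,1).

∂_2: C_2 → C_1 maps a triangle to the signed sum of its edges. For instance
  ∂[2,3,5] = [3,5] − [2,5] + [2,3],
  ∂[0,2,4] = [2,4] − [0,4] + [0,2].
The resulting 15×10 matrix has rank 10, and its Smith normal form has invariant factors (1,1,1,1,1,1,1,1,1,2).

Reading off H_k = ker ∂_k / im ∂_{k+1}:

  H_0: rank C_0 − rank ∂_1 = 6 − 5 = 1, and the invariant factors of ∂_1 are all 1, so H_0 = Z.
  H_1: rank ker ∂_1 − rank ∂_2 = (15 − 5) − 10 = 0, and ∂_2 has invariant factor 2 > 1, so H_1 = Z/2.
  H_2: rank ker ∂_2 − rank ∂_3 = (10 − 10) − 0 = 0, and there is no ∂_3, so H_2 = 0.

H_0 ≅ Z,  H_1 ≅ Z/2,  H_2 = 0.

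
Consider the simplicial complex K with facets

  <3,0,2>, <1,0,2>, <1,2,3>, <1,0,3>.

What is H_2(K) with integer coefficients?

Take the total order 0 < 1 < 2 < 3 on the vertex set. Then K (dimension 2) consists of the simplices:

  0-simplices (4): [0], [1], [2], [3]
  1-simplices (6): [0,1], [0,2], [0,3], [1,2], [1,3], [2,3]
  2-simplices (4): [0,1,2], [0,1,3], [0,2,3], [1,2,3]

so the chain groups are C_0 ≅ Z^4, C_1 ≅ Z^6, C_2 ≅ Z^4.

The boundary map ∂_1: C_1 → C_0 is given by ∂[p,q] = [q] − [p].
This gives a 4×6 integer matrix of rank 3; reducing to Smith normal form yields diagonal entries (1,1,1).

Boundary ∂_2: C_2 → C_1 maps a triangle to the signed sum of its edges. For instance
  ∂[0,1,3] = [1,3] − [0,3] + [0,1],
  ∂[1,2,3] = [2,3] − [1,3] + [1,2].
The resulting 6×4 matrix has rank 3, and its Smith normal form has invariant factors (1,1,1).

Now H_k = ker ∂_k / im ∂_{k+1}, so:

  H_2: rank ker ∂_2 − rank ∂_3 = (4 − 3) − 0 = 1, and there is no ∂_3, so H_2 = Z.

(K is a triangulation of the 2-sphere S^2.)

H_2 ≅ Z.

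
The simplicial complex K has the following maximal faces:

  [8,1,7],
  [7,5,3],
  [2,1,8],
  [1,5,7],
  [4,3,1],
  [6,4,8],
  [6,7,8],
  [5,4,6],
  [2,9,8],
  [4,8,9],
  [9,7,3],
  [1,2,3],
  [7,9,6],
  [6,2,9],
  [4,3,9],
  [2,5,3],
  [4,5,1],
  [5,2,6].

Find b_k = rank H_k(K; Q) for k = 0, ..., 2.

b_0 = 1, b_1 = 1, b_2 = 0.

Order the vertices as 1 < 2 < 3 < 4 < 5 < 6 < 7 < 8 < 9. Listing each simplex with vertices in this order, K has dimension 2 with simplices:

  0-simplices (9): [1], [2], [3], [4], [5], [6], [7], [8], [9]
  1-simplices (27): (27 of them)
  2-simplices (18): [1,2,3], [1,2,8], [1,3,4], [1,4,5], [1,5,7], [1,7,8], [2,3,5], [2,5,6], [2,6,9], [2,8,9], [3,4,9], [3,5,7], [3,7,9], [4,5,6], [4,6,8], [4,8,9], [6,7,8], [6,7,9]

giving chain groups C_0 ≅ Z^9, C_1 ≅ Z^27, C_2 ≅ Z^18.

Boundary ∂_1: C_1 → C_0 sends each edge [p,q] (with p < q) to q − p.
This gives a 9×27 integer matrix of rank 8; reducing to Smith normal form yields diagonal entries (1,1,1,1,1,1,1,1).

∂_2: C_2 → C_1 maps a triangle to the signed sum of its edges. For instance
  ∂[1,2,3] = [2,3] − [1,3] + [1,2],
  ∂[1,5,7] = [5,7] − [1,7] + [1,5].
As a 27×18 matrix over Z this has rank 18, with invariant factors (1,1,1,1,1,1,1,1,1,1,1,1,1,1,1,1,1,2).

Reading off H_k = ker ∂_k / im ∂_{k+1}:

  H_0: rank C_0 − rank ∂_1 = 9 − 8 = 1, and the invariant factors of ∂_1 are all 1, so H_0 = Z.
  H_1: rank ker ∂_1 − rank ∂_2 = (27 − 8) − 18 = 1, and ∂_2 has invariant factor 2 > 1, so H_1 = Z ⊕ Z_2.
  H_2: rank ker ∂_2 − rank ∂_3 = (18 − 18) − 0 = 0, and there is no ∂_3, so H_2 = 0.

Hence the Betti numbers are b_0 = 1, b_1 = 1, b_2 = 0.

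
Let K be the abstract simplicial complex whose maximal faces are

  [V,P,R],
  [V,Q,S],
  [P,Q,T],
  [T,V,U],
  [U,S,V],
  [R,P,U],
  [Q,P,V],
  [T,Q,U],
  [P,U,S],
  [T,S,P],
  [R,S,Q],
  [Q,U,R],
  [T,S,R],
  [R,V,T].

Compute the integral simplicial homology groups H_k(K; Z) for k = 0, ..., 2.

K has 7 vertices, 21 edges, 14 triangles.
rank ∂_0 = 0, rank ∂_1 = 6 ⇒ b_0 = 7 − 0 − 6 = 1; all invariant factors of ∂_1 are 1 so no torsion. So H_0 ≅ Z.
rank ∂_1 = 6, rank ∂_2 = 13 ⇒ b_1 = 21 − 6 − 13 = 2; all invariant factors of ∂_2 are 1 so no torsion. So H_1 ≅ Z^2.
rank ∂_2 = 13, rank ∂_3 = 0 ⇒ b_2 = 14 − 13 − 0 = 1. So H_2 ≅ Z.

H_0 = Z,  H_1 = Z^2,  H_2 = Z.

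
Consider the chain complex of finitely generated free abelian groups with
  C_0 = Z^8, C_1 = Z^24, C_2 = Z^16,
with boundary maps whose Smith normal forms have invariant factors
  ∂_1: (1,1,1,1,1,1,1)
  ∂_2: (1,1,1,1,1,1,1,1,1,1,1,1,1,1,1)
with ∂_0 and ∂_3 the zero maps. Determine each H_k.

H_0 ≅ Z,  H_1 ≅ Z^2,  H_2 ≅ Z.

H_0: b_0 = 8 − 0 − 7 = 1; torsion from ∂_1 factors > 1: none. So H_0 ≅ Z.
H_1: b_1 = 24 − 7 − 15 = 2; torsion from ∂_2 factors > 1: none. So H_1 ≅ Z^2.
H_2: b_2 = 16 − 15 − 0 = 1; torsion from ∂_3 factors > 1: none. So H_2 ≅ Z.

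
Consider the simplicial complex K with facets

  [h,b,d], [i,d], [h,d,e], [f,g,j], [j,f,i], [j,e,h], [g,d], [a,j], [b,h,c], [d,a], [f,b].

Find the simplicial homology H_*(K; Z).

Order the vertices as a < b < c < d < e < f < g < h < i < j. Listing each simplex with vertices in this order, K has dimension 2 with simplices:

  0-simplices (10): a, b, c, d, e, f, g, h, i, j
  1-simplices (19): ad, aj, bc, bd, bf, bh, ch, de, dg, dh, di, eh, ej, fg, fi, fj, gj, hj, ij
  2-simplices (6): bch, bdh, deh, ehj, fgj, fij

so the chain groups are C_0 ≅ Z^10, C_1 ≅ Z^19, C_2 ≅ Z^6.

∂_1: C_1 → C_0 maps an edge to its endpoints' difference, ∂[p,q] = q − p.
As a 10×19 matrix over Z this has rank 9, with invariant factors (1,1,1,1,1,1,1,1,1).

∂_2: C_2 → C_1 maps a triangle to the signed sum of its edges. For instance
  ∂fij = ij − fj + fi,
  ∂ehj = hj − ej + eh.
The 19×6 boundary matrix has rank 6 and Smith normal form diag(1,1,1,1,1,1).

Computing H_k = (kernel of ∂_k) / (image of ∂_{k+1}):

  H_0: rank C_0 − rank ∂_1 = 10 − 9 = 1, and the invariant factors of ∂_1 are all 1, so H_0 ≅ Z.
  H_1: rank ker ∂_1 − rank ∂_2 = (19 − 9) − 6 = 4, and the invariant factors of ∂_2 are all 1, so H_1 ≅ Z^4.
  H_2: rank ker ∂_2 − rank ∂_3 = (6 − 6) − 0 = 0, and there is no ∂_3, so H_2 ≅ 0.

H_0 = Z,  H_1 = Z^4,  H_2 = 0.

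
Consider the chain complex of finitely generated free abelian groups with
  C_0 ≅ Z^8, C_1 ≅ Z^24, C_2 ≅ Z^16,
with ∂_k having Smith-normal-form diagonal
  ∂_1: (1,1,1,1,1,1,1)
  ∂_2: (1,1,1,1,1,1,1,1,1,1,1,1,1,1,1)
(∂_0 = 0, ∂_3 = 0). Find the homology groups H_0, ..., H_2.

H_0: b_0 = 8 − 0 − 7 = 1; torsion from ∂_1 factors > 1: none. So H_0 ≅ Z.
H_1: b_1 = 24 − 7 − 15 = 2; torsion from ∂_2 factors > 1: none. So H_1 ≅ Z^2.
H_2: b_2 = 16 − 15 − 0 = 1; torsion from ∂_3 factors > 1: none. So H_2 ≅ Z.

H_0 ≅ Z,  H_1 ≅ Z^2,  H_2 ≅ Z.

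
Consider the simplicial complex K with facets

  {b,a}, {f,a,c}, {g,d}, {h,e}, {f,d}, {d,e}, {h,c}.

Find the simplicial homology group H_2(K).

H_2 = 0.

Order the vertices as a < b < c < d < e < f < g < h. Listing each simplex with vertices in this order, K has dimension 2 with simplices:

  0-simplices (8): a, b, c, d, e, f, g, h
  1-simplices (9): ab, ac, af, cf, ch, de, df, dg, eh
  2-simplices (1): acf

Hence C_0 ≅ Z^8, C_1 ≅ Z^9, C_2 ≅ Z^1.

Boundary ∂_1: C_1 → C_0 sends each edge [p,q] (with p < q) to q − p.
This gives a 8×9 integer matrix of rank 7; reducing to Smith normal form yields diagonal entries (1,1,1,1,1,1,1).

The boundary map ∂_2: C_2 → C_1 acts by ∂[p,q,r] = [q,r] − [p,r] + [p,q]. For instance
  ∂acf = cf − af + ac.
As a 9×1 matrix over Z this has rank 1, with invariant factors (1).

Reading off H_k = ker ∂_k / im ∂_{k+1}:

  H_2: rank ker ∂_2 − rank ∂_3 = (1 − 1) − 0 = 0, and there is no ∂_3, so H_2 ≅ 0.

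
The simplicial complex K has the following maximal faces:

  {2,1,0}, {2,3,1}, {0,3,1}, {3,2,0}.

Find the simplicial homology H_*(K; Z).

Fix the vertex order 0 < 1 < 2 < 3 and write every simplex with vertices in increasing order. Then dim K = 2 and the simplices of K are:

  0-simplices (4): [0], [1], [2], [3]
  1-simplices (6): [0,1], [0,2], [0,3], [1,2], [1,3], [2,3]
  2-simplices (4): [0,1,2], [0,1,3], [0,2,3], [1,2,3]

so the chain groups are C_0 ≅ Z^4, C_1 ≅ Z^6, C_2 ≅ Z^4.

Boundary ∂_1: C_1 → C_0 maps an edge to its endpoints' difference, ∂[p,q] = q − p. For instance
  ∂[1,2] = [2] − [1].
The 4×6 boundary matrix has rank 3 and Smith normal form diag(1,1,1).

∂_2: C_2 → C_1 sends each 2-simplex [p,q,r] to [q,r] − [p,r] + [p,q]. For instance
  ∂[1,2,3] = [2,3] − [1,3] + [1,2],
  ∂[0,1,2] = [1,2] − [0,2] + [0,1].
This gives a 6×4 integer matrix of rank 3; reducing to Smith normal form yields diagonal entries (1,1,1).

Reading off H_k = ker ∂_k / im ∂_{k+1}:

  H_0: rank C_0 − rank ∂_1 = 4 − 3 = 1, and the invariant factors of ∂_1 are all 1, so H_0 = Z.
  H_1: rank ker ∂_1 − rank ∂_2 = (6 − 3) − 3 = 0, and the invariant factors of ∂_2 are all 1, so H_1 = 0.
  H_2: rank ker ∂_2 − rank ∂_3 = (4 − 3) − 0 = 1, and there is no ∂_3, so H_2 = Z.

As a check, the Euler characteristic is 4 − 6 + 4 = 2, which agrees with 1 − 0 + 1 = 2.

H_0 = Z,  H_1 = 0,  H_2 = Z.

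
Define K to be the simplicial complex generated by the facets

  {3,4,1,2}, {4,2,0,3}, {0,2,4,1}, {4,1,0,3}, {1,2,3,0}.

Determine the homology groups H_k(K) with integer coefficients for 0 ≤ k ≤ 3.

Order the vertices as 0 < 1 < 2 < 3 < 4. Listing each simplex with vertices in this order, K has dimension 3 with simplices:

  0-simplices (5): [0], [1], [2], [3], [4]
  1-simplices (10): [0,1], [0,2], [0,3], [0,4], [1,2], [1,3], [1,4], [2,3], [2,4], [3,4]
  2-simplices (10): [0,1,2], [0,1,3], [0,1,4], [0,2,3], [0,2,4], [0,3,4], [1,2,3], [1,2,4], [1,3,4], [2,3,4]
  3-simplices (5): [0,1,2,3], [0,1,2,4], [0,1,3,4], [0,2,3,4], [1,2,3,4]

Hence C_0 ≅ Z^5, C_1 ≅ Z^10, C_2 ≅ Z^10, C_3 ≅ Z^5.

∂_1: C_1 → C_0 sends each edge [p,q] (with p < q) to q − p.
The 5×10 boundary matrix has rank 4 and Smith normal form diag(1,1,1,1).

∂_2: C_2 → C_1 maps a triangle to the signed sum of its edges. For instance
  ∂[0,2,3] = [2,3] − [0,3] + [0,2],
  ∂[0,1,3] = [1,3] − [0,3] + [0,1].
The resulting 10×10 matrix has rank 6, and its Smith normal form has invariant factors (1,1,1,1,1,1).

∂_3: C_3 → C_2 sends each 3-simplex σ to the alternating sum Σ_i (−1)^i (σ with its i-th vertex removed). For instance
  ∂[1,2,3,4] = [2,3,4] − [1,3,4] + [1,2,4] − [1,2,3],
  ∂[0,1,2,4] = [1,2,4] − [0,2,4] + [0,1,4] − [0,1,2].
This gives a 10×5 integer matrix of rank 4; reducing to Smith normal form yields diagonal entries (1,1,1,1).

Reading off H_k = ker ∂_k / im ∂_{k+1}:

  H_0: rank C_0 − rank ∂_1 = 5 − 4 = 1, and the invariant factors of ∂_1 are all 1, so H_0 = Z.
  H_1: rank ker ∂_1 − rank ∂_2 = (10 − 4) − 6 = 0, and the invariant factors of ∂_2 are all 1, so H_1 = 0.
  H_2: rank ker ∂_2 − rank ∂_3 = (10 − 6) − 4 = 0, and the invariant factors of ∂_3 are all 1, so H_2 = 0.
  H_3: rank ker ∂_3 − rank ∂_4 = (5 − 4) − 0 = 1, and there is no ∂_4, so H_3 = Z.

As a check, the Euler characteristic is 5 − 10 + 10 − 5 = 0, which agrees with 1 − 0 + 0 − 1 = 0.

H_0 ≅ Z,  H_1 = 0,  H_2 = 0,  H_3 ≅ Z.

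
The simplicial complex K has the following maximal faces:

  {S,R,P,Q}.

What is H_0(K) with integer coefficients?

K has 4 vertices, 6 edges, 4 triangles, 1 3-simplex.
rank ∂_0 = 0, rank ∂_1 = 3 ⇒ b_0 = 4 − 0 − 3 = 1; all invariant factors of ∂_1 are 1 so no torsion. So H_0 = Z.

H_0 = Z.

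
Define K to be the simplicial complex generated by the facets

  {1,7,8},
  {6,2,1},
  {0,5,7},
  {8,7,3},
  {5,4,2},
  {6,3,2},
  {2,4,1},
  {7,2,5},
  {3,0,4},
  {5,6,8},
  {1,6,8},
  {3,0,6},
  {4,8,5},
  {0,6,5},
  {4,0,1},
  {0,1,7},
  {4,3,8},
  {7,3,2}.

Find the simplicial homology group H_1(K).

H_1 ≅ Z^2.

Fix the vertex order 0 < 1 < 2 < 3 < 4 < 5 < 6 < 7 < 8 and write every simplex with vertices in increasing order. Then dim K = 2 and the simplices of K are:

  0-simplices (9): [0], [1], [2], [3], [4], [5], [6], [7], [8]
  1-simplices (27): (27 of them)
  2-simplices (18): [0,1,4], [0,1,7], [0,3,4], [0,3,6], [0,5,6], [0,5,7], [1,2,4], [1,2,6], [1,6,8], [1,7,8], [2,3,6], [2,3,7], [2,4,5], [2,5,7], [3,4,8], [3,7,8], [4,5,8], [5,6,8]

giving chain groups C_0 ≅ Z^9, C_1 ≅ Z^27, C_2 ≅ Z^18.

The boundary map ∂_1: C_1 → C_0 maps an edge to its endpoints' difference, ∂[p,q] = q − p. For instance
  ∂[0,5] = [5] − [0].
As a 9×27 matrix over Z this has rank 8, with invariant factors (1,1,1,1,1,1,1,1).

∂_2: C_2 → C_1 sends each 2-simplex [p,q,r] to [q,r] − [p,r] + [p,q]. For instance
  ∂[0,5,7] = [5,7] − [0,7] + [0,5],
  ∂[3,7,8] = [7,8] − [3,8] + [3,7].
The 27×18 boundary matrix has rank 17 and Smith normal form diag(1,1,1,1,1,1,1,1,1,1,1,1,1,1,1,1,1).

Computing H_k = (kernel of ∂_k) / (image of ∂_{k+1}):

  H_1: rank ker ∂_1 − rank ∂_2 = (27 − 8) − 17 = 2, and the invariant factors of ∂_2 are all 1, so H_1 ≅ Z^2.

(K is a triangulation of the torus T^2.)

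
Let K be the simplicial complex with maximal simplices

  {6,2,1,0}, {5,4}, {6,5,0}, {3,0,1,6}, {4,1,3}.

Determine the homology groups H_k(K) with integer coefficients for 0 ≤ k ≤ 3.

Fix the vertex order 0 < 1 < 2 < 3 < 4 < 5 < 6 and write every simplex with vertices in increasing order. Then dim K = 3 and the simplices of K are:

  0-simplices (7): [0], [1], [2], [3], [4], [5], [6]
  1-simplices (14): [0,1], [0,2], [0,3], [0,5], [0,6], [1,2], [1,3], [1,4], [1,6], [2,6], [3,4], [3,6], [4,5], [5,6]
  2-simplices (9): [0,1,2], [0,1,3], [0,1,6], [0,2,6], [0,3,6], [0,5,6], [1,2,6], [1,3,4], [1,3,6]
  3-simplices (2): [0,1,2,6], [0,1,3,6]

Hence C_0 ≅ Z^7, C_1 ≅ Z^14, C_2 ≅ Z^9, C_3 ≅ Z^2.

∂_1: C_1 → C_0 sends each edge [p,q] (with p < q) to q − p.
The 7×14 boundary matrix has rank 6 and Smith normal form diag(1,1,1,1,1,1).

The boundary map ∂_2: C_2 → C_1 acts by ∂[p,q,r] = [q,r] − [p,r] + [p,q]. For instance
  ∂[0,1,2] = [1,2] − [0,2] + [0,1],
  ∂[1,3,4] = [3,4] − [1,4] + [1,3].
The 14×9 boundary matrix has rank 7 and Smith normal form diag(1,1,1,1,1,1,1).

The boundary map ∂_3: C_3 → C_2 sends each 3-simplex σ to the alternating sum Σ_i (−1)^i (σ with its i-th vertex removed). For instance
  ∂[0,1,2,6] = [1,2,6] − [0,2,6] + [0,1,6] − [0,1,2],
  ∂[0,1,3,6] = [1,3,6] − [0,3,6] + [0,1,6] − [0,1,3].
The resulting 9×2 matrix has rank 2, and its Smith normal form has invariant factors (1,1).

Now H_k = ker ∂_k / im ∂_{k+1}, so:

  H_0: rank C_0 − rank ∂_1 = 7 − 6 = 1, and the invariant factors of ∂_1 are all 1, so H_0 = Z.
  H_1: rank ker ∂_1 − rank ∂_2 = (14 − 6) − 7 = 1, and the invariant factors of ∂_2 are all 1, so H_1 = Z.
  H_2: rank ker ∂_2 − rank ∂_3 = (9 − 7) − 2 = 0, and the invariant factors of ∂_3 are all 1, so H_2 = 0.
  H_3: rank ker ∂_3 − rank ∂_4 = (2 − 2) − 0 = 0, and there is no ∂_4, so H_3 = 0.

As a check, the Euler characteristic is 7 − 14 + 9 − 2 = 0, which agrees with 1 − 1 + 0 − 0 = 0.

H_0 ≅ Z,  H_1 ≅ Z,  H_2 = 0,  H_3 = 0.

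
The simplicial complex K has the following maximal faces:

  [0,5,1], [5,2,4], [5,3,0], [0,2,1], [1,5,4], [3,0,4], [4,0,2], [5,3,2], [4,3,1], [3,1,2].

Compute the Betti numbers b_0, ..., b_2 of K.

b_0 = 1, b_1 = 0, b_2 = 0.

Take the total order 0 < 1 < 2 < 3 < 4 < 5 on the vertex set. Then K (dimension 2) consists of the simplices:

  0-simplices (6): [0], [1], [2], [3], [4], [5]
  1-simplices (15): [0,1], [0,2], [0,3], [0,4], [0,5], [1,2], [1,3], [1,4], [1,5], [2,3], [2,4], [2,5], [3,4], [3,5], [4,5]
  2-simplices (10): [0,1,2], [0,1,5], [0,2,4], [0,3,4], [0,3,5], [1,2,3], [1,3,4], [1,4,5], [2,3,5], [2,4,5]

so the chain groups are C_0 ≅ Z^6, C_1 ≅ Z^15, C_2 ≅ Z^10.

Boundary ∂_1: C_1 → C_0 sends each edge [p,q] (with p < q) to q − p.
As a 6×15 matrix over Z this has rank 5, with invariant factors (1,1,1,1,1).

∂_2: C_2 → C_1 sends each 2-simplex [p,q,r] to [q,r] − [p,r] + [p,q]. For instance
  ∂[2,4,5] = [4,5] − [2,5] + [2,4],
  ∂[0,1,2] = [1,2] − [0,2] + [0,1].
The resulting 15×10 matrix has rank 10, and its Smith normal form has invariant factors (1,1,1,1,1,1,1,1,1,2).

Reading off H_k = ker ∂_k / im ∂_{k+1}:

  H_0: rank C_0 − rank ∂_1 = 6 − 5 = 1, and the invariant factors of ∂_1 are all 1, so H_0 ≅ Z.
  H_1: rank ker ∂_1 − rank ∂_2 = (15 − 5) − 10 = 0, and ∂_2 has invariant factor 2 > 1, so H_1 ≅ Z/2.
  H_2: rank ker ∂_2 − rank ∂_3 = (10 − 10) − 0 = 0, and there is no ∂_3, so H_2 ≅ 0.

Hence the Betti numbers are b_0 = 1, b_1 = 0, b_2 = 0.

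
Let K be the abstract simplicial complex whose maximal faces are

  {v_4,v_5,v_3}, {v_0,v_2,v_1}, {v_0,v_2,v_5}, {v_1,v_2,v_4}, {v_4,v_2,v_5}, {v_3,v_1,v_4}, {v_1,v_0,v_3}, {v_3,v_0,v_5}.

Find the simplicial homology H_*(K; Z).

H_0 = Z,  H_1 = 0,  H_2 = Z.

We work with the vertex ordering v_0 < v_1 < v_2 < v_3 < v_4 < v_5. The simplices of K, each written with vertices in increasing order, are:

  0-simplices (6): [v_0], [v_1], [v_2], [v_3], [v_4], [v_5]
  1-simplices (12): [v_0,v_1], [v_0,v_2], [v_0,v_3], [v_0,v_5], [v_1,v_2], [v_1,v_3], [v_1,v_4], [v_2,v_4], [v_2,v_5], [v_3,v_4], [v_3,v_5], [v_4,v_5]
  2-simplices (8): [v_0,v_1,v_2], [v_0,v_1,v_3], [v_0,v_2,v_5], [v_0,v_3,v_5], [v_1,v_2,v_4], [v_1,v_3,v_4], [v_2,v_4,v_5], [v_3,v_4,v_5]

Hence C_0 ≅ Z^6, C_1 ≅ Z^12, C_2 ≅ Z^8.

Boundary ∂_1: C_1 → C_0 is given by ∂[p,q] = [q] − [p]. For instance
  ∂[v_0,v_2] = [v_2] − [v_0].
This gives a 6×12 integer matrix of rank 5; reducing to Smith normal form yields diagonal entries (1,1,1,1,1).

The boundary map ∂_2: C_2 → C_1 maps a triangle to the signed sum of its edges. For instance
  ∂[v_1,v_2,v_4] = [v_2,v_4] − [v_1,v_4] + [v_1,v_2],
  ∂[v_3,v_4,v_5] = [v_4,v_5] − [v_3,v_5] + [v_3,v_4].
The resulting 12×8 matrix has rank 7, and its Smith normal form has invariant factors (1,1,1,1,1,1,1).

Computing H_k = (kernel of ∂_k) / (image of ∂_{k+1}):

  H_0: rank C_0 − rank ∂_1 = 6 − 5 = 1, and the invariant factors of ∂_1 are all 1, so H_0 = Z.
  H_1: rank ker ∂_1 − rank ∂_2 = (12 − 5) − 7 = 0, and the invariant factors of ∂_2 are all 1, so H_1 = 0.
  H_2: rank ker ∂_2 − rank ∂_3 = (8 − 7) − 0 = 1, and there is no ∂_3, so H_2 = Z.

As a check, the Euler characteristic is 6 − 12 + 8 = 2, which agrees with 1 − 0 + 1 = 2.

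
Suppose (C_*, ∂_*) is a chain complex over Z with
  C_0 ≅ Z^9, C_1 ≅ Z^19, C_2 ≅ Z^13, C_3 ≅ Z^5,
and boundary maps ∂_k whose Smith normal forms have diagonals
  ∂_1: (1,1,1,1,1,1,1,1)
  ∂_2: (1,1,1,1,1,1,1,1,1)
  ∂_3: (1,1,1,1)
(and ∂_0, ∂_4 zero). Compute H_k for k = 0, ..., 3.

H_0: b_0 = 9 − 0 − 8 = 1; torsion from ∂_1 factors > 1: none. So H_0 ≅ Z.
H_1: b_1 = 19 − 8 − 9 = 2; torsion from ∂_2 factors > 1: none. So H_1 ≅ Z^2.
H_2: b_2 = 13 − 9 − 4 = 0; torsion from ∂_3 factors > 1: none. So H_2 ≅ 0.
H_3: b_3 = 5 − 4 − 0 = 1; torsion from ∂_4 factors > 1: none. So H_3 ≅ Z.

H_0 ≅ Z,  H_1 ≅ Z^2,  H_2 = 0,  H_3 ≅ Z.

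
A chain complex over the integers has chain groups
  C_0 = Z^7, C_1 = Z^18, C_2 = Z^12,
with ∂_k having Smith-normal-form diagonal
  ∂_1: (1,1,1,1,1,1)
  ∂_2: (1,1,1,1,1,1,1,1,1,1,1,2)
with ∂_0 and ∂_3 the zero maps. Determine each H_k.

H_0: b_0 = 7 − 0 − 6 = 1; torsion from ∂_1 factors > 1: none. So H_0 = Z.
H_1: b_1 = 18 − 6 − 12 = 0; torsion from ∂_2 factors > 1: [2]. So H_1 = Z/2Z.
H_2: b_2 = 12 − 12 − 0 = 0; torsion from ∂_3 factors > 1: none. So H_2 = 0.

H_0 = Z,  H_1 = Z/2Z,  H_2 = 0.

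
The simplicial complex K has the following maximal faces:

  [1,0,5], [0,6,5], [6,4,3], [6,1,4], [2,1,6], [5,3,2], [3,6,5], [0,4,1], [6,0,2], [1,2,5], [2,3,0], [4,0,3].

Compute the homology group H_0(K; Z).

Fix the vertex order 0 < 1 < 2 < 3 < 4 < 5 < 6 and write every simplex with vertices in increasing order. Then dim K = 2 and the simplices of K are:

  0-simplices (7): [0], [1], [2], [3], [4], [5], [6]
  1-simplices (18): [0,1], [0,2], [0,3], [0,4], [0,5], [0,6], [1,2], [1,4], [1,5], [1,6], [2,3], [2,5], [2,6], [3,4], [3,5], [3,6], [4,6], [5,6]
  2-simplices (12): [0,1,4], [0,1,5], [0,2,3], [0,2,6], [0,3,4], [0,5,6], [1,2,5], [1,2,6], [1,4,6], [2,3,5], [3,4,6], [3,5,6]

giving chain groups C_0 ≅ Z^7, C_1 ≅ Z^18, C_2 ≅ Z^12.

The boundary map ∂_1: C_1 → C_0 maps an edge to its endpoints' difference, ∂[p,q] = q − p. For instance
  ∂[0,6] = [6] − [0].
This gives a 7×18 integer matrix of rank 6; reducing to Smith normal form yields diagonal entries (1,1,1,1,1,1).

Boundary ∂_2: C_2 → C_1 maps a triangle to the signed sum of its edges. For instance
  ∂[3,4,6] = [4,6] − [3,6] + [3,4],
  ∂[1,4,6] = [4,6] − [1,6] + [1,4].
The 18×12 boundary matrix has rank 12 and Smith normal form diag(1,1,1,1,1,1,1,1,1,1,1,2).

Reading off H_k = ker ∂_k / im ∂_{k+1}:

  H_0: rank C_0 − rank ∂_1 = 7 − 6 = 1, and the invariant factors of ∂_1 are all 1, so H_0 = Z.

H_0 = Z.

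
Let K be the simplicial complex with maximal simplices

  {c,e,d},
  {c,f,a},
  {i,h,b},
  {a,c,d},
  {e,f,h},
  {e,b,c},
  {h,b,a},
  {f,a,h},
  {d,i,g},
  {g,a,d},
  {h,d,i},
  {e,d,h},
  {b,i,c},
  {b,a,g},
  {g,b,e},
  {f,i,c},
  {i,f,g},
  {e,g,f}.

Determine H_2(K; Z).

H_2 = Z.

Fix the vertex order a < b < c < d < e < f < g < h < i and write every simplex with vertices in increasing order. Then dim K = 2 and the simplices of K are:

  0-simplices (9): a, b, c, d, e, f, g, h, i
  1-simplices (27): ab, ac, ad, af, ag, ah, bc, be, bg, bh, bi, cd, ce, cf, ci, de, dg, dh, di, ef, eg, eh, fg, fh, fi, gi, hi
  2-simplices (18): abg, abh, acd, acf, adg, afh, bce, bci, beg, bhi, cde, cfi, deh, dgi, dhi, efg, efh, fgi

Hence C_0 ≅ Z^9, C_1 ≅ Z^27, C_2 ≅ Z^18.

The boundary map ∂_1: C_1 → C_0 maps an edge to its endpoints' difference, ∂[p,q] = q − p. For instance
  ∂ac = c − a.
The 9×27 boundary matrix has rank 8 and Smith normal form diag(1,1,1,1,1,1,1,1).

∂_2: C_2 → C_1 maps a triangle to the signed sum of its edges. For instance
  ∂cde = de − ce + cd,
  ∂dgi = gi − di + dg.
This gives a 27×18 integer matrix of rank 17; reducing to Smith normal form yields diagonal entries (1,1,1,1,1,1,1,1,1,1,1,1,1,1,1,1,1).

Computing H_k = (kernel of ∂_k) / (image of ∂_{k+1}):

  H_2: rank ker ∂_2 − rank ∂_3 = (18 − 17) − 0 = 1, and there is no ∂_3, so H_2 = Z.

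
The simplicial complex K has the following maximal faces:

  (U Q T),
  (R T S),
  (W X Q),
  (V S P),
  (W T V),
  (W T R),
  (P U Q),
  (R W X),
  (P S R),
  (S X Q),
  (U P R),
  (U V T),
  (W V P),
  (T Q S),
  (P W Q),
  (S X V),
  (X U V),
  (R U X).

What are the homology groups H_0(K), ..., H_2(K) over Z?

H_0 ≅ Z,  H_1 ≅ Z^2,  H_2 ≅ Z.

Take the total order P < Q < R < S < T < U < V < W < X on the vertex set. Then K (dimension 2) consists of the simplices:

  0-simplices (9): P, Q, R, S, T, U, V, W, X
  1-simplices (27): PQ, PR, PS, PU, PV, PW, QS, QT, QU, QW, QX, RS, RT, RU, RW, RX, ST, SV, SX, TU, TV, TW, UV, UX, VW, VX, WX
  2-simplices (18): PQU, PQW, PRS, PRU, PSV, PVW, QST, QSX, QTU, QWX, RST, RTW, RUX, RWX, SVX, TUV, TVW, UVX

giving chain groups C_0 ≅ Z^9, C_1 ≅ Z^27, C_2 ≅ Z^18.

∂_1: C_1 → C_0 sends each edge [p,q] (with p < q) to q − p.
This gives a 9×27 integer matrix of rank 8; reducing to Smith normal form yields diagonal entries (1,1,1,1,1,1,1,1).

∂_2: C_2 → C_1 sends each 2-simplex [p,q,r] to [q,r] − [p,r] + [p,q]. For instance
  ∂RTW = TW − RW + RT,
  ∂PQW = QW − PW + PQ.
The 27×18 boundary matrix has rank 17 and Smith normal form diag(1,1,1,1,1,1,1,1,1,1,1,1,1,1,1,1,1).

Computing H_k = (kernel of ∂_k) / (image of ∂_{k+1}):

  H_0: rank C_0 − rank ∂_1 = 9 − 8 = 1, and the invariant factors of ∂_1 are all 1, so H_0 = Z.
  H_1: rank ker ∂_1 − rank ∂_2 = (27 − 8) − 17 = 2, and the invariant factors of ∂_2 are all 1, so H_1 = Z^2.
  H_2: rank ker ∂_2 − rank ∂_3 = (18 − 17) − 0 = 1, and there is no ∂_3, so H_2 = Z.

As a check, the Euler characteristic is 9 − 27 + 18 = 0, which agrees with 1 − 2 + 1 = 0.
(K is a triangulation of the torus T^2.)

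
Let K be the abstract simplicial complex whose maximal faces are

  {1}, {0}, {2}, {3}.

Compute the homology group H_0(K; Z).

H_0 ≅ Z^4.

Order the vertices as 0 < 1 < 2 < 3. Listing each simplex with vertices in this order, K has dimension 0 with simplices:

  0-simplices (4): [0], [1], [2], [3]

Hence C_0 ≅ Z^4.

Reading off H_k = ker ∂_k / im ∂_{k+1}:

  H_0: rank C_0 − rank ∂_1 = 4 − 0 = 4, and there is no ∂_1, so H_0 = Z^4.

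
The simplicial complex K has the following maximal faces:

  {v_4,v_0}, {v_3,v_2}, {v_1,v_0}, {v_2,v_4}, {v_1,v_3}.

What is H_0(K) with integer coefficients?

H_0 = Z.

Take the total order v_0 < v_1 < v_2 < v_3 < v_4 on the vertex set. Then K (dimension 1) consists of the simplices:

  0-simplices (5): [v_0], [v_1], [v_2], [v_3], [v_4]
  1-simplices (5): [v_0,v_1], [v_0,v_4], [v_1,v_3], [v_2,v_3], [v_2,v_4]

Hence C_0 ≅ Z^5, C_1 ≅ Z^5.

The boundary map ∂_1: C_1 → C_0 maps an edge to its endpoints' difference, ∂[p,q] = q − p.
This gives a 5×5 integer matrix of rank 4; reducing to Smith normal form yields diagonal entries (1,1,1,1).

Now H_k = ker ∂_k / im ∂_{k+1}, so:

  H_0: rank C_0 − rank ∂_1 = 5 − 4 = 1, and the invariant factors of ∂_1 are all 1, so H_0 ≅ Z.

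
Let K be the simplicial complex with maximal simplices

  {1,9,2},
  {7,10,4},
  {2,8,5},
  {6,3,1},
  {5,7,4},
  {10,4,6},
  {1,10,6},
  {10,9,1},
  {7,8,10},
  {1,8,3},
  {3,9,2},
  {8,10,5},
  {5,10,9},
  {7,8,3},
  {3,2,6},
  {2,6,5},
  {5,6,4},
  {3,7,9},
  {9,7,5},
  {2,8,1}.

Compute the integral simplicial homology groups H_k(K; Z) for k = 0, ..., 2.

We work with the vertex ordering 1 < 2 < 3 < 4 < 5 < 6 < 7 < 8 < 9 < 10. The simplices of K, each written with vertices in increasing order, are:

  0-simplices (10): [1], [2], [3], [4], [5], [6], [7], [8], [9], [10]
  1-simplices (30): (30 of them)
  2-simplices (20): (20 of them)

giving chain groups C_0 ≅ Z^10, C_1 ≅ Z^30, C_2 ≅ Z^20.

∂_1: C_1 → C_0 is given by ∂[p,q] = [q] − [p].
The resulting 10×30 matrix has rank 9, and its Smith normal form has invariant factors (1,1,1,1,1,1,1,1,1).

The boundary map ∂_2: C_2 → C_1 maps a triangle to the signed sum of its edges. For instance
  ∂[1,3,6] = [3,6] − [1,6] + [1,3],
  ∂[1,3,8] = [3,8] − [1,8] + [1,3].
The resulting 30×20 matrix has rank 20, and its Smith normal form has invariant factors (1,1,1,1,1,1,1,1,1,1,1,1,1,1,1,1,1,1,1,2).

Now H_k = ker ∂_k / im ∂_{k+1}, so:

  H_0: rank C_0 − rank ∂_1 = 10 − 9 = 1, and the invariant factors of ∂_1 are all 1, so H_0 = Z.
  H_1: rank ker ∂_1 − rank ∂_2 = (30 − 9) − 20 = 1, and ∂_2 has invariant factor 2 > 1, so H_1 = Z × Z/2.
  H_2: rank ker ∂_2 − rank ∂_3 = (20 − 20) − 0 = 0, and there is no ∂_3, so H_2 = 0.

(K is a triangulation of the Klein bottle.)

H_0 ≅ Z,  H_1 ≅ Z × Z/2,  H_2 = 0.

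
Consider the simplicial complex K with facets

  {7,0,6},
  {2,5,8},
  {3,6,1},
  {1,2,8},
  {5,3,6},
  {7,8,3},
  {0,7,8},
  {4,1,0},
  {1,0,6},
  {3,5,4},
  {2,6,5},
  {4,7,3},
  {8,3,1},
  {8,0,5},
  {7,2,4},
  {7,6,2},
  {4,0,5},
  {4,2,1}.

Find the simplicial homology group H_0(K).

H_0 = Z.

Order the vertices as 0 < 1 < 2 < 3 < 4 < 5 < 6 < 7 < 8. Listing each simplex with vertices in this order, K has dimension 2 with simplices:

  0-simplices (9): [0], [1], [2], [3], [4], [5], [6], [7], [8]
  1-simplices (27): (27 of them)
  2-simplices (18): [0,1,4], [0,1,6], [0,4,5], [0,5,8], [0,6,7], [0,7,8], [1,2,4], [1,2,8], [1,3,6], [1,3,8], [2,4,7], [2,5,6], [2,5,8], [2,6,7], [3,4,5], [3,4,7], [3,5,6], [3,7,8]

giving chain groups C_0 ≅ Z^9, C_1 ≅ Z^27, C_2 ≅ Z^18.

The boundary map ∂_1: C_1 → C_0 is given by ∂[p,q] = [q] − [p].
As a 9×27 matrix over Z this has rank 8, with invariant factors (1,1,1,1,1,1,1,1).

∂_2: C_2 → C_1 sends each 2-simplex [p,q,r] to [q,r] − [p,r] + [p,q]. For instance
  ∂[0,6,7] = [6,7] − [0,7] + [0,6],
  ∂[2,6,7] = [6,7] − [2,7] + [2,6].
As a 27×18 matrix over Z this has rank 17, with invariant factors (1,1,1,1,1,1,1,1,1,1,1,1,1,1,1,1,1).

Computing H_k = (kernel of ∂_k) / (image of ∂_{k+1}):

  H_0: rank C_0 − rank ∂_1 = 9 − 8 = 1, and the invariant factors of ∂_1 are all 1, so H_0 = Z.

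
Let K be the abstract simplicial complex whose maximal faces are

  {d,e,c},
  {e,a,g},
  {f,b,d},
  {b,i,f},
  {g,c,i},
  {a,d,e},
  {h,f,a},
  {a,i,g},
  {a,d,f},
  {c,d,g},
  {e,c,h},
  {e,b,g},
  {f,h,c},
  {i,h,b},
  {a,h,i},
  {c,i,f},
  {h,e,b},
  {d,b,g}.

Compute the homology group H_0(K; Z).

H_0 ≅ Z.

Order the vertices as a < b < c < d < e < f < g < h < i. Listing each simplex with vertices in this order, K has dimension 2 with simplices:

  0-simplices (9): a, b, c, d, e, f, g, h, i
  1-simplices (27): ad, ae, af, ag, ah, ai, bd, be, bf, bg, bh, bi, cd, ce, cf, cg, ch, ci, de, df, dg, eg, eh, fh, fi, gi, hi
  2-simplices (18): ade, adf, aeg, afh, agi, ahi, bdf, bdg, beg, beh, bfi, bhi, cde, cdg, ceh, cfh, cfi, cgi

so the chain groups are C_0 ≅ Z^9, C_1 ≅ Z^27, C_2 ≅ Z^18.

Boundary ∂_1: C_1 → C_0 sends each edge [p,q] (with p < q) to q − p. For instance
  ∂gi = i − g.
The resulting 9×27 matrix has rank 8, and its Smith normal form has invariant factors (1,1,1,1,1,1,1,1).

∂_2: C_2 → C_1 maps a triangle to the signed sum of its edges. For instance
  ∂adf = df − af + ad,
  ∂cgi = gi − ci + cg.
The resulting 27×18 matrix has rank 18, and its Smith normal form has invariant factors (1,1,1,1,1,1,1,1,1,1,1,1,1,1,1,1,1,2).

Reading off H_k = ker ∂_k / im ∂_{k+1}:

  H_0: rank C_0 − rank ∂_1 = 9 − 8 = 1, and the invariant factors of ∂_1 are all 1, so H_0 ≅ Z.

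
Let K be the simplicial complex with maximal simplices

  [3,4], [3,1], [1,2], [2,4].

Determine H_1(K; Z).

H_1 ≅ Z.

Take the total order 1 < 2 < 3 < 4 on the vertex set. Then K (dimension 1) consists of the simplices:

  0-simplices (4): [1], [2], [3], [4]
  1-simplices (4): [1,2], [1,3], [2,4], [3,4]

so the chain groups are C_0 ≅ Z^4, C_1 ≅ Z^4.

∂_1: C_1 → C_0 is given by ∂[p,q] = [q] − [p].
The 4×4 boundary matrix has rank 3 and Smith normal form diag(1,1,1).

Reading off H_k = ker ∂_k / im ∂_{k+1}:

  H_1: rank ker ∂_1 − rank ∂_2 = (4 − 3) − 0 = 1, and there is no ∂_2, so H_1 ≅ Z.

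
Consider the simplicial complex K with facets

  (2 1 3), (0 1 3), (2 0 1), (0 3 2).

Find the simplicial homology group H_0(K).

H_0 = Z.

Fix the vertex order 0 < 1 < 2 < 3 and write every simplex with vertices in increasing order. Then dim K = 2 and the simplices of K are:

  0-simplices (4): [0], [1], [2], [3]
  1-simplices (6): [0,1], [0,2], [0,3], [1,2], [1,3], [2,3]
  2-simplices (4): [0,1,2], [0,1,3], [0,2,3], [1,2,3]

giving chain groups C_0 ≅ Z^4, C_1 ≅ Z^6, C_2 ≅ Z^4.

Boundary ∂_1: C_1 → C_0 maps an edge to its endpoints' difference, ∂[p,q] = q − p.
This gives a 4×6 integer matrix of rank 3; reducing to Smith normal form yields diagonal entries (1,1,1).

∂_2: C_2 → C_1 sends each 2-simplex [p,q,r] to [q,r] − [p,r] + [p,q]. For instance
  ∂[0,2,3] = [2,3] − [0,3] + [0,2],
  ∂[1,2,3] = [2,3] − [1,3] + [1,2].
As a 6×4 matrix over Z this has rank 3, with invariant factors (1,1,1).

From H_k ≅ ker(∂_k) / im(∂_{k+1}) we obtain:

  H_0: rank C_0 − rank ∂_1 = 4 − 3 = 1, and the invariant factors of ∂_1 are all 1, so H_0 = Z.

(K is a triangulation of the 2-sphere S^2.)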